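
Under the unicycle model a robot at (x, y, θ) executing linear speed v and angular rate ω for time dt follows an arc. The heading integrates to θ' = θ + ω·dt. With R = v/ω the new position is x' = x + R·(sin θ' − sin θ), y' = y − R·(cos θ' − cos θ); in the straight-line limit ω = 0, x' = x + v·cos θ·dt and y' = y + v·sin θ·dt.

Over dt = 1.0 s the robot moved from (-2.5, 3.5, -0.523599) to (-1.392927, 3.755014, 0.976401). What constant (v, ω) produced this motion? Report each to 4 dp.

Δθ = 0.976401 − -0.523599 = 1.500000
ω = Δθ/dt = 1.500000/1.0 = 1.5000
R = Δx/(sin θ' − sin θ) = 0.8333
v = R·ω = 0.8333·1.5000 = 1.2500

v = 1.2500, ω = 1.5000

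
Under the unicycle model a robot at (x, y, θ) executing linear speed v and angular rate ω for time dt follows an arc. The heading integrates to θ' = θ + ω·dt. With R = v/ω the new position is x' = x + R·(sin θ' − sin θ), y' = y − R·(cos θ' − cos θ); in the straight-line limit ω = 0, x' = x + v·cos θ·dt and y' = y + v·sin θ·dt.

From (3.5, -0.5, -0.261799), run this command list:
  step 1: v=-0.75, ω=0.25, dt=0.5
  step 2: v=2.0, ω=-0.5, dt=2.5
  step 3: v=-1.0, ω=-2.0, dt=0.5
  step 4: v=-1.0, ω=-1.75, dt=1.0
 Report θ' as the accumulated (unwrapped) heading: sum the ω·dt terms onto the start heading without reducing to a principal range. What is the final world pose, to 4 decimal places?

step 1: θ'=-0.1368 (R=-3.0000) → pose (3.1327, -0.4258, -0.1368)
step 2: θ'=-1.3868 (R=-4.0000) → pose (6.5197, -3.6566, -1.3868)
step 3: θ'=-2.3868 (R=0.5000) → pose (6.6686, -3.2009, -2.3868)
step 4: θ'=-4.1368 (R=0.5714) → pose (7.5395, -3.3061, -4.1368)

(7.5395, -3.3061, -4.1368)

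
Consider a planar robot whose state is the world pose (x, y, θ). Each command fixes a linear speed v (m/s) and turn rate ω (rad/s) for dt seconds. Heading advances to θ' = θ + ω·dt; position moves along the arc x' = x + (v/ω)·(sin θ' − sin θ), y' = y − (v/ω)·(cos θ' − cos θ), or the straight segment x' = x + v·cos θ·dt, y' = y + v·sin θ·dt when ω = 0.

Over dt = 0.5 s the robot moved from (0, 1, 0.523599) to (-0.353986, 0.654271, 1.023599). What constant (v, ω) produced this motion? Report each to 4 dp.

v = -1.0000, ω = 1.0000

Δθ = 1.023599 − 0.523599 = 0.500000
ω = Δθ/dt = 0.500000/0.5 = 1.0000
R = Δx/(sin θ' − sin θ) = -1.0000
v = R·ω = -1.0000·1.0000 = -1.0000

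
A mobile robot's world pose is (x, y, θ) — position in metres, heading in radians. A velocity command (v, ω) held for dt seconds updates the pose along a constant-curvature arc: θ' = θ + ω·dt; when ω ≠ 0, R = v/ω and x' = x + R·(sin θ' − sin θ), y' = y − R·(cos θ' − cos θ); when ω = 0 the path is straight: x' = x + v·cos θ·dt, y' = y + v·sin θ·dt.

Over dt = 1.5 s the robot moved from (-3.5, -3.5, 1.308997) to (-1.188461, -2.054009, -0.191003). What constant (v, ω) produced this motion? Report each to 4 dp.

Δθ = -0.191003 − 1.308997 = -1.500000
ω = Δθ/dt = -1.500000/1.5 = -1.0000
R = Δx/(sin θ' − sin θ) = -2.0000
v = R·ω = -2.0000·-1.0000 = 2.0000

v = 2.0000, ω = -1.0000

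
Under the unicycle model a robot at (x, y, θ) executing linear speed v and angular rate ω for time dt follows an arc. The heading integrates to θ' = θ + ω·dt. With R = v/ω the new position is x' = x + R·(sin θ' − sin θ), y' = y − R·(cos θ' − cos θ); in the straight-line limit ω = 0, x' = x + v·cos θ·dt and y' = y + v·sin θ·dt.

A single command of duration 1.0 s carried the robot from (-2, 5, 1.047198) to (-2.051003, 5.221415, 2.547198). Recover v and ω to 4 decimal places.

Δθ = 2.547198 − 1.047198 = 1.500000
ω = Δθ/dt = 1.500000/1.0 = 1.5000
R = −Δy/(cos θ' − cos θ) = 0.1667
v = R·ω = 0.1667·1.5000 = 0.2500

v = 0.2500, ω = 1.5000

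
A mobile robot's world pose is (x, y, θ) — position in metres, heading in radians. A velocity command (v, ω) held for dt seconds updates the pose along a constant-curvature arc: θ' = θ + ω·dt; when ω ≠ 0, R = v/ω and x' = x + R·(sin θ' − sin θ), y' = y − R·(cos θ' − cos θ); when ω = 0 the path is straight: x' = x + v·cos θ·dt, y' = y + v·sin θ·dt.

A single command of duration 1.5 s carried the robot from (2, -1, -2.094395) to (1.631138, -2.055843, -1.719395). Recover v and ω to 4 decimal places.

v = 0.7500, ω = 0.2500

Δθ = -1.719395 − -2.094395 = 0.375000
ω = Δθ/dt = 0.375000/1.5 = 0.2500
R = −Δy/(cos θ' − cos θ) = 3.0000
v = R·ω = 3.0000·0.2500 = 0.7500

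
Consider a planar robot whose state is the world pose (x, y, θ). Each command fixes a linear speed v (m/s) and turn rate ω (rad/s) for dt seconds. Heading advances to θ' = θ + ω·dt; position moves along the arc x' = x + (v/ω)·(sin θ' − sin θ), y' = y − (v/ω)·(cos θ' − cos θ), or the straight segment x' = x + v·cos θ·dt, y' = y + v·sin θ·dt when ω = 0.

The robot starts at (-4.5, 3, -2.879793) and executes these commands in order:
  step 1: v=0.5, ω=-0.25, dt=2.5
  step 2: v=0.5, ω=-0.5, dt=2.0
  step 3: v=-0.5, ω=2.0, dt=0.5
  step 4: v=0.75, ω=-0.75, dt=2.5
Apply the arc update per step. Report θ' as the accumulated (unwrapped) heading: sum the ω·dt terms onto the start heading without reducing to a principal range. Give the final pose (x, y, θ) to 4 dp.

step 1: θ'=-3.5048 (R=-2.0000) → pose (-5.7282, 3.0623, -3.5048)
step 2: θ'=-4.5048 (R=-1.0000) → pose (-6.3514, 3.7910, -4.5048)
step 3: θ'=-3.5048 (R=-0.2500) → pose (-6.1956, 3.6088, -3.5048)
step 4: θ'=-5.3798 (R=-1.0000) → pose (-6.6258, 5.1625, -5.3798)

(-6.6258, 5.1625, -5.3798)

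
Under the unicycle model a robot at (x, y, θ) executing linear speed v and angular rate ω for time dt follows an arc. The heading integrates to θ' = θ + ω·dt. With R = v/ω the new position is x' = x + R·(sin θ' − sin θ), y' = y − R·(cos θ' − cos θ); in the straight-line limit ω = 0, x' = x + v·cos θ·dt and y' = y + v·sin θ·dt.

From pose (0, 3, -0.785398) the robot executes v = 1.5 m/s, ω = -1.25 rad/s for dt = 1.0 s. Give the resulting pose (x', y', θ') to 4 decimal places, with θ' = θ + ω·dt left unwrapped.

(0.2243, 1.6138, -2.0354)

θ' = -0.7854 + -1.25·1.0 = -2.0354
R = v/ω = 1.5/-1.25 = -1.2000
x' = 0 + -1.2000·(sin -2.0354 − sin -0.7854) = 0.2243
y' = 3 − -1.2000·(cos -2.0354 − cos -0.7854) = 1.6138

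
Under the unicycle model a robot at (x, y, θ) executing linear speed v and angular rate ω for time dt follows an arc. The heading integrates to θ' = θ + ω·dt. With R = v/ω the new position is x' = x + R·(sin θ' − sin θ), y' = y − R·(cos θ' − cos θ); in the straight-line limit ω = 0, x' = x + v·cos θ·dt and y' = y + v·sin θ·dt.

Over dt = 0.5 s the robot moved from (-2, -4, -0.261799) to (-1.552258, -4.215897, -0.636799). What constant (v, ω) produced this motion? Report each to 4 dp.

Δθ = -0.636799 − -0.261799 = -0.375000
ω = Δθ/dt = -0.375000/0.5 = -0.7500
R = Δx/(sin θ' − sin θ) = -1.3333
v = R·ω = -1.3333·-0.7500 = 1.0000

v = 1.0000, ω = -0.7500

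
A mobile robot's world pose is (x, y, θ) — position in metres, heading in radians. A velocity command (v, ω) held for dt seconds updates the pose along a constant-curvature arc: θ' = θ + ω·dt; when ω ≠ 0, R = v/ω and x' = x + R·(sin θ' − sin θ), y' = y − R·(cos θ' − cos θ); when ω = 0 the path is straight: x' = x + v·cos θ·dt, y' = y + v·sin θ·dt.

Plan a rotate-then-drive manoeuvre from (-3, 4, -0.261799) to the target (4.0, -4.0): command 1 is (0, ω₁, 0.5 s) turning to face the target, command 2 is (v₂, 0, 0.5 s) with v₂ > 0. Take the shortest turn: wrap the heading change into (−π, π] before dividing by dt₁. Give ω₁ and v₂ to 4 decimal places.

heading to target = atan2(-4−4, 4−-3) = -0.8520
Δθ = wrap(-0.8520 − -0.2618) = -0.5902; ω₁ = Δθ/dt₁ = -1.1803
distance = √((4−-3)² + (-4−4)²) = 10.6301; v₂ = distance/dt₂ = 21.2603

ω₁ = -1.1803, v₂ = 21.2603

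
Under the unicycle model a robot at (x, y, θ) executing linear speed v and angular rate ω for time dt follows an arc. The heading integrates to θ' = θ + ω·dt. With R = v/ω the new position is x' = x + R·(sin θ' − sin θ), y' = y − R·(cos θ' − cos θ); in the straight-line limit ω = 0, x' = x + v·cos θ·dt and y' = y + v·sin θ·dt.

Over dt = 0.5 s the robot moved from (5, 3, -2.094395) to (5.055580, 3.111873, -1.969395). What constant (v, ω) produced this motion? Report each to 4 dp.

v = -0.2500, ω = 0.2500

Δθ = -1.969395 − -2.094395 = 0.125000
ω = Δθ/dt = 0.125000/0.5 = 0.2500
R = −Δy/(cos θ' − cos θ) = -1.0000
v = R·ω = -1.0000·0.2500 = -0.2500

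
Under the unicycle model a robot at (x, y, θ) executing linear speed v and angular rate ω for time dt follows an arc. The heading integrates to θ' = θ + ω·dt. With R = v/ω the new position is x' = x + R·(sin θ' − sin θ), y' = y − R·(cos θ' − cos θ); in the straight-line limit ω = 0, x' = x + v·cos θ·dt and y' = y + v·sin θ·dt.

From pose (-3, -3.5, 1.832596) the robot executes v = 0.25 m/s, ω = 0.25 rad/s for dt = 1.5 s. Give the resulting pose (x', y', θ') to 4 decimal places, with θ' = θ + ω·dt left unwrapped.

θ' = 1.8326 + 0.25·1.5 = 2.2076
R = v/ω = 0.25/0.25 = 1.0000
x' = -3 + 1.0000·(sin 2.2076 − sin 1.8326) = -3.1619
y' = -3.5 − 1.0000·(cos 2.2076 − cos 1.8326) = -3.1642

(-3.1619, -3.1642, 2.2076)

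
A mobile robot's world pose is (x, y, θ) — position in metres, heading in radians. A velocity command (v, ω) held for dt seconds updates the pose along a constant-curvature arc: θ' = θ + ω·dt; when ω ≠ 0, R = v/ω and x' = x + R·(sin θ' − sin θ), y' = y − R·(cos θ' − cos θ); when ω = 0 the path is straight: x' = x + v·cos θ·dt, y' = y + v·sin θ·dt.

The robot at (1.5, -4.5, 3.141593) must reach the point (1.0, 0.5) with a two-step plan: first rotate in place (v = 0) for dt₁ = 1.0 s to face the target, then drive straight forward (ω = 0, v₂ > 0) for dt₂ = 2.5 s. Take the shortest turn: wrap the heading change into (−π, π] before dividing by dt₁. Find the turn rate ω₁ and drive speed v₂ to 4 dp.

heading to target = atan2(0.5−-4.5, 1−1.5) = 1.6705
Δθ = wrap(1.6705 − 3.1416) = -1.4711; ω₁ = Δθ/dt₁ = -1.4711
distance = √((1−1.5)² + (0.5−-4.5)²) = 5.0249; v₂ = distance/dt₂ = 2.0100

ω₁ = -1.4711, v₂ = 2.0100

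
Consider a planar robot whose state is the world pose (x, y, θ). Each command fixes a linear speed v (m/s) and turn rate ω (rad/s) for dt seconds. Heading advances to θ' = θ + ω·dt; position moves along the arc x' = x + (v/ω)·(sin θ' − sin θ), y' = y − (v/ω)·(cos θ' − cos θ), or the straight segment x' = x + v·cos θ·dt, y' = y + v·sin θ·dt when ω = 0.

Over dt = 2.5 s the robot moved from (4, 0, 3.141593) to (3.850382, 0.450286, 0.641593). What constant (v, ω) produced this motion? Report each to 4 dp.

Δθ = 0.641593 − 3.141593 = -2.500000
ω = Δθ/dt = -2.500000/2.5 = -1.0000
R = −Δy/(cos θ' − cos θ) = -0.2500
v = R·ω = -0.2500·-1.0000 = 0.2500

v = 0.2500, ω = -1.0000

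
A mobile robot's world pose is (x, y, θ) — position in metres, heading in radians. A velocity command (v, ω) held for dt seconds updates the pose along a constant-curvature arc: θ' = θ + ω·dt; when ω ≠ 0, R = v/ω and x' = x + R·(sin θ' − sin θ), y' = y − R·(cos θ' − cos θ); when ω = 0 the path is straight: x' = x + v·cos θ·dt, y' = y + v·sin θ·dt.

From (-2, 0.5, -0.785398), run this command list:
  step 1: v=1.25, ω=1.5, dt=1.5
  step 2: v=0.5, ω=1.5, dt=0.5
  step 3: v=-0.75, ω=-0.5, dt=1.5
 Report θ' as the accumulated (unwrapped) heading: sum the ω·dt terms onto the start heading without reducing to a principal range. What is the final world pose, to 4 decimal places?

(-0.3551, 0.1770, 1.4646)

step 1: θ'=1.4646 (R=0.8333) → pose (-0.5821, 1.0009, 1.4646)
step 2: θ'=2.2146 (R=0.3333) → pose (-0.6470, 1.2363, 2.2146)
step 3: θ'=1.4646 (R=1.5000) → pose (-0.3551, 0.1770, 1.4646)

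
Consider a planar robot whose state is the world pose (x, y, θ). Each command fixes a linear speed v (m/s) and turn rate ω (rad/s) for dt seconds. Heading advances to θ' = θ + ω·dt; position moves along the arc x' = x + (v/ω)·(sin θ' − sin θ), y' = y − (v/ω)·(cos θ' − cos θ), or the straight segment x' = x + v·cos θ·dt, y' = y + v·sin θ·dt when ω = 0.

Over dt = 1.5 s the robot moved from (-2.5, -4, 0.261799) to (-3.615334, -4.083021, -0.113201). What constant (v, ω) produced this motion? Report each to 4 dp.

Δθ = -0.113201 − 0.261799 = -0.375000
ω = Δθ/dt = -0.375000/1.5 = -0.2500
R = Δx/(sin θ' − sin θ) = 3.0000
v = R·ω = 3.0000·-0.2500 = -0.7500

v = -0.7500, ω = -0.2500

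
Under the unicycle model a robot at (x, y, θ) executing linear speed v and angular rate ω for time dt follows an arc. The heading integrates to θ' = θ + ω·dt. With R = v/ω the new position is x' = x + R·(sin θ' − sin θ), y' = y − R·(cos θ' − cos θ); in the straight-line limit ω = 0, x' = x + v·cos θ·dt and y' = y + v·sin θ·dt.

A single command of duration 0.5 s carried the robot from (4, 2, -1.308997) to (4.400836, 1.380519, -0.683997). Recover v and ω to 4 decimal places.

v = 1.5000, ω = 1.2500

Δθ = -0.683997 − -1.308997 = 0.625000
ω = Δθ/dt = 0.625000/0.5 = 1.2500
R = −Δy/(cos θ' − cos θ) = 1.2000
v = R·ω = 1.2000·1.2500 = 1.5000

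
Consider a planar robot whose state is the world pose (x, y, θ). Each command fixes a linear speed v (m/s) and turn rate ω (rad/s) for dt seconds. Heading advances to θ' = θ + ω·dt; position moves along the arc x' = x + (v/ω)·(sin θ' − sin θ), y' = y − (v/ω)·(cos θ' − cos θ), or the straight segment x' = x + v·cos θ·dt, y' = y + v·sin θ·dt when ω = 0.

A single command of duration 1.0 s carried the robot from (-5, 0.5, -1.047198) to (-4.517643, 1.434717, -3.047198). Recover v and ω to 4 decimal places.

v = -1.2500, ω = -2.0000

Δθ = -3.047198 − -1.047198 = -2.000000
ω = Δθ/dt = -2.000000/1.0 = -2.0000
R = −Δy/(cos θ' − cos θ) = 0.6250
v = R·ω = 0.6250·-2.0000 = -1.2500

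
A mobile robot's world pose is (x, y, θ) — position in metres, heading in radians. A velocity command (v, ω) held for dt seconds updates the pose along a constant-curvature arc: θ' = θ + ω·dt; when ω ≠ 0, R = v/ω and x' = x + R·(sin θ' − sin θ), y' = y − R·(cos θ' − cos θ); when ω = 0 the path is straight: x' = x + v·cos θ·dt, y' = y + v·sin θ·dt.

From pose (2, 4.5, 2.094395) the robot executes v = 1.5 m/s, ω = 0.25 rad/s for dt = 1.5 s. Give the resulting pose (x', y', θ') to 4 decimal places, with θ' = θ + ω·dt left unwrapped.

(0.5401, 6.1947, 2.4694)

θ' = 2.0944 + 0.25·1.5 = 2.4694
R = v/ω = 1.5/0.25 = 6.0000
x' = 2 + 6.0000·(sin 2.4694 − sin 2.0944) = 0.5401
y' = 4.5 − 6.0000·(cos 2.4694 − cos 2.0944) = 6.1947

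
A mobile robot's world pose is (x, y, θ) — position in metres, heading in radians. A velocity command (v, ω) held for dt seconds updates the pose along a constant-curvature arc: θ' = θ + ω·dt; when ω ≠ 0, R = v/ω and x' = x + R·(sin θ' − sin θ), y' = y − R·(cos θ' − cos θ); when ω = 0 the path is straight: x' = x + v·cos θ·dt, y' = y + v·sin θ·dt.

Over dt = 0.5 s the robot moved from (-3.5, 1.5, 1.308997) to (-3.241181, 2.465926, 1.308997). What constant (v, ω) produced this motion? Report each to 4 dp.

v = 2.0000, ω = 0.0000

Δθ = 1.308997 − 1.308997 = 0.000000
ω = Δθ/dt = 0.000000/0.5 = 0.0000
ω = 0 → v = (Δx·cos θ + Δy·sin θ)/dt = 2.0000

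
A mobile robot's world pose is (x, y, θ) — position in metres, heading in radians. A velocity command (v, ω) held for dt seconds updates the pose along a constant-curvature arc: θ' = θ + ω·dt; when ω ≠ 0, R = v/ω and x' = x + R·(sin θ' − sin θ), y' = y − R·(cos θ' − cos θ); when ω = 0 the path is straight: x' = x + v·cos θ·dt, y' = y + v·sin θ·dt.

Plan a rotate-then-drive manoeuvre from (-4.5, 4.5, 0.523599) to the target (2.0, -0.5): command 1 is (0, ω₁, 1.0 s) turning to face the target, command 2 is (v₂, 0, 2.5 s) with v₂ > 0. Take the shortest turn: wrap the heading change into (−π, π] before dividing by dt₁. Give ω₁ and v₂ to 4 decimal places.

heading to target = atan2(-0.5−4.5, 2−-4.5) = -0.6557
Δθ = wrap(-0.6557 − 0.5236) = -1.1793; ω₁ = Δθ/dt₁ = -1.1793
distance = √((2−-4.5)² + (-0.5−4.5)²) = 8.2006; v₂ = distance/dt₂ = 3.2802

ω₁ = -1.1793, v₂ = 3.2802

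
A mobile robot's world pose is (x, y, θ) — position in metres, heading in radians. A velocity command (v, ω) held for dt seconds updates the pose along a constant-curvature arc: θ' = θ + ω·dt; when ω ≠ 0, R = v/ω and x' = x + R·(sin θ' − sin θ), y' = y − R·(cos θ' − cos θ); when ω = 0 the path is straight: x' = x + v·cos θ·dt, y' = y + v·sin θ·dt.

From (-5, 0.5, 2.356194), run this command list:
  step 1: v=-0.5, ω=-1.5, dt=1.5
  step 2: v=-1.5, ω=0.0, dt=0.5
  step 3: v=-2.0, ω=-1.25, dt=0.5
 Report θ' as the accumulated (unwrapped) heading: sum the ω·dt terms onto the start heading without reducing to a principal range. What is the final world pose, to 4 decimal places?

(-6.9091, 0.0549, -0.5188)

step 1: θ'=0.1062 (R=0.3333) → pose (-5.2004, -0.0672, 0.1062)
step 2: θ'=0.1062 (straight) → pose (-5.9461, -0.1467, 0.1062)
step 3: θ'=-0.5188 (R=1.6000) → pose (-6.9091, 0.0549, -0.5188)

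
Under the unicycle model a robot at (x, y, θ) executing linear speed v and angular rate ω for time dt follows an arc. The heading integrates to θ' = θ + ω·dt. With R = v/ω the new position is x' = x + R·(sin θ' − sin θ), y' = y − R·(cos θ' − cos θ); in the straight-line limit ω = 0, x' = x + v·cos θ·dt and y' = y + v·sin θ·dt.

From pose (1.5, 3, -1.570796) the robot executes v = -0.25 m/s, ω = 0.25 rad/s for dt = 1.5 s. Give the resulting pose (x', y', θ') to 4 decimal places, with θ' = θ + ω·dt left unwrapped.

θ' = -1.5708 + 0.25·1.5 = -1.1958
R = v/ω = -0.25/0.25 = -1.0000
x' = 1.5 + -1.0000·(sin -1.1958 − sin -1.5708) = 1.4305
y' = 3 − -1.0000·(cos -1.1958 − cos -1.5708) = 3.3663

(1.4305, 3.3663, -1.1958)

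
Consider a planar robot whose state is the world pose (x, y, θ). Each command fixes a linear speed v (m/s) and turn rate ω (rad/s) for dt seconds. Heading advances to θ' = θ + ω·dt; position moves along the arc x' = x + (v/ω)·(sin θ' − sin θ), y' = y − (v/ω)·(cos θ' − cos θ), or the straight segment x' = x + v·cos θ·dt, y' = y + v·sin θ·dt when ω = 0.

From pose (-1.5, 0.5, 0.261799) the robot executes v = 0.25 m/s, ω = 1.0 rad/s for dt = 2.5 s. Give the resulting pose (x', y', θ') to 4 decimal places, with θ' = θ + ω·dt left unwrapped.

θ' = 0.2618 + 1.0·2.5 = 2.7618
R = v/ω = 0.25/1.0 = 0.2500
x' = -1.5 + 0.2500·(sin 2.7618 − sin 0.2618) = -1.4720
y' = 0.5 − 0.2500·(cos 2.7618 − cos 0.2618) = 0.9737

(-1.4720, 0.9737, 2.7618)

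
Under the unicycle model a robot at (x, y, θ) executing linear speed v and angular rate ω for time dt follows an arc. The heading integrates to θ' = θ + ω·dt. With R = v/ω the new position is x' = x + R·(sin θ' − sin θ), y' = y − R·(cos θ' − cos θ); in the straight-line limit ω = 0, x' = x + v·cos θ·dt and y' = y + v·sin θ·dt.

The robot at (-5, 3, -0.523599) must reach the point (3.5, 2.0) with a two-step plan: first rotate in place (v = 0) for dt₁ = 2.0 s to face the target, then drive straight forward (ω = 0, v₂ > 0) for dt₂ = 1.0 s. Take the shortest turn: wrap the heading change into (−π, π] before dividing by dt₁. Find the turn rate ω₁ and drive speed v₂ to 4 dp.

ω₁ = 0.2032, v₂ = 8.5586

heading to target = atan2(2−3, 3.5−-5) = -0.1171
Δθ = wrap(-0.1171 − -0.5236) = 0.4065; ω₁ = Δθ/dt₁ = 0.2032
distance = √((3.5−-5)² + (2−3)²) = 8.5586; v₂ = distance/dt₂ = 8.5586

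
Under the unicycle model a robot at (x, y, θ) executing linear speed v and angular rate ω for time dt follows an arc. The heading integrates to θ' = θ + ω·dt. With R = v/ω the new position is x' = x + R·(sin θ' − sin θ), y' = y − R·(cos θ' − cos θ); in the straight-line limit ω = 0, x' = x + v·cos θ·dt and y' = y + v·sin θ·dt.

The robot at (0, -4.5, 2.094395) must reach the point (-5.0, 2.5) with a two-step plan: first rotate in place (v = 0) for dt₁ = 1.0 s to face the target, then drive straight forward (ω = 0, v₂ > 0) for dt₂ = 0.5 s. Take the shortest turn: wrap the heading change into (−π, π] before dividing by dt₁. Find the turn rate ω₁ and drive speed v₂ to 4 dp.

ω₁ = 0.0967, v₂ = 17.2047

heading to target = atan2(2.5−-4.5, -5−0) = 2.1910
Δθ = wrap(2.1910 − 2.0944) = 0.0967; ω₁ = Δθ/dt₁ = 0.0967
distance = √((-5−0)² + (2.5−-4.5)²) = 8.6023; v₂ = distance/dt₂ = 17.2047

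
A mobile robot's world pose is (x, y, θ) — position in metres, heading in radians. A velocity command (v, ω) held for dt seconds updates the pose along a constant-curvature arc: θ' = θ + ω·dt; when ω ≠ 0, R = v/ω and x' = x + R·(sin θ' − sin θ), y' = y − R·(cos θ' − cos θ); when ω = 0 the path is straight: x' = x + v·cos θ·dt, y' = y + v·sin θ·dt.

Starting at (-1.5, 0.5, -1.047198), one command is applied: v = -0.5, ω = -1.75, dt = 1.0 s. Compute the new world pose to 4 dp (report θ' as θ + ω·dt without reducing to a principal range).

(-1.3490, 0.9118, -2.7972)

θ' = -1.0472 + -1.75·1.0 = -2.7972
R = v/ω = -0.5/-1.75 = 0.2857
x' = -1.5 + 0.2857·(sin -2.7972 − sin -1.0472) = -1.3490
y' = 0.5 − 0.2857·(cos -2.7972 − cos -1.0472) = 0.9118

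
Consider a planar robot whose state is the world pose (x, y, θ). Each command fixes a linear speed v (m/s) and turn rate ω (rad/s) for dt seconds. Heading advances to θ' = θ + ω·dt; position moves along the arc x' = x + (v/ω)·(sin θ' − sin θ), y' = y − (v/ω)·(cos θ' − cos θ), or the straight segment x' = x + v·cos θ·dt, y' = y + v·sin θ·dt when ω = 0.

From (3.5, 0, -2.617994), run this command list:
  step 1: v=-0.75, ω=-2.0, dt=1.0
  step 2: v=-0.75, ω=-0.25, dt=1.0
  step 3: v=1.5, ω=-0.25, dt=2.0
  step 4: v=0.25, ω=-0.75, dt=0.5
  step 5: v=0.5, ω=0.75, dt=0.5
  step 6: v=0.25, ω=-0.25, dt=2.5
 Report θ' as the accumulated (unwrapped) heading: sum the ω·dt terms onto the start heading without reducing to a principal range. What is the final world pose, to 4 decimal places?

(5.9943, 2.2874, -5.9930)

step 1: θ'=-4.6180 (R=0.3750) → pose (4.0608, -0.2894, -4.6180)
step 2: θ'=-4.8680 (R=3.0000) → pose (4.0379, -1.0371, -4.8680)
step 3: θ'=-5.3680 (R=-6.0000) → pose (5.2094, 1.6909, -5.3680)
step 4: θ'=-5.7430 (R=-0.3333) → pose (5.3022, 1.7735, -5.7430)
step 5: θ'=-5.3680 (R=0.6667) → pose (5.4878, 1.9388, -5.3680)
step 6: θ'=-5.9930 (R=-1.0000) → pose (5.9943, 2.2874, -5.9930)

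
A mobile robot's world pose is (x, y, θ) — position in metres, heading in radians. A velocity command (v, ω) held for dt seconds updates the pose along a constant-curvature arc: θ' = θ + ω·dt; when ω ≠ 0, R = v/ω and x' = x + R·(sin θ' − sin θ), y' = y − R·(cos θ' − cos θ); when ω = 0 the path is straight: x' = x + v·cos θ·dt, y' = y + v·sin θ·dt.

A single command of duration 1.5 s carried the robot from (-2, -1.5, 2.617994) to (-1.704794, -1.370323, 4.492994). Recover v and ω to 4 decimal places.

Δθ = 4.492994 − 2.617994 = 1.875000
ω = Δθ/dt = 1.875000/1.5 = 1.2500
R = Δx/(sin θ' − sin θ) = -0.2000
v = R·ω = -0.2000·1.2500 = -0.2500

v = -0.2500, ω = 1.2500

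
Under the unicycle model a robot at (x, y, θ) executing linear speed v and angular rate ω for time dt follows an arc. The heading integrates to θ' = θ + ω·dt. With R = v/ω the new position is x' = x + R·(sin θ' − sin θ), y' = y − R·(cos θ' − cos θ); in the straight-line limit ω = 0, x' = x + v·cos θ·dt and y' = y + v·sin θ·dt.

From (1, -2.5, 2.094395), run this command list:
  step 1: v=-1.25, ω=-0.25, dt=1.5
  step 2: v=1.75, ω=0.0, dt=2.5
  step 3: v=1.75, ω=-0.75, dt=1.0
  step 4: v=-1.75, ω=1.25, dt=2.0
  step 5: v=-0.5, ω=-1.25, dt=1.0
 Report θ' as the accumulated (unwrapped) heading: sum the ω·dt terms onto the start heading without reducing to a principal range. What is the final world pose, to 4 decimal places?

(3.4034, -0.5219, 2.2194)

step 1: θ'=1.7194 (R=5.0000) → pose (1.6148, -4.2597, 1.7194)
step 2: θ'=1.7194 (straight) → pose (0.9670, 0.0670, 1.7194)
step 3: θ'=0.9694 (R=-2.3333) → pose (1.3507, 1.7327, 0.9694)
step 4: θ'=3.4694 (R=-1.4000) → pose (2.9558, -0.3849, 3.4694)
step 5: θ'=2.2194 (R=0.4000) → pose (3.4034, -0.5219, 2.2194)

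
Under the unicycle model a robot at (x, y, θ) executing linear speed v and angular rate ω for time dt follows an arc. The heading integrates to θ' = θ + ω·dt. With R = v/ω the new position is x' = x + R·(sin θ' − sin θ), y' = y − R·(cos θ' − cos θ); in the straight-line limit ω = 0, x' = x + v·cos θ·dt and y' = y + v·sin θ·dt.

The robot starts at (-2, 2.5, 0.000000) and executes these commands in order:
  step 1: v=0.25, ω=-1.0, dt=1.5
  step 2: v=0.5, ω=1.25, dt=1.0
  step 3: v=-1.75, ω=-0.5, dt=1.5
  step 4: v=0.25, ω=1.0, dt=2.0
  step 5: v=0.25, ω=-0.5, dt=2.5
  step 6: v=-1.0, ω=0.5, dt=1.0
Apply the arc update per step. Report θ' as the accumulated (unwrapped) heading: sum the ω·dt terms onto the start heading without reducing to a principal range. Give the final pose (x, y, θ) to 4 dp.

(-3.5543, 3.6229, 0.2500)

step 1: θ'=-1.5000 (R=-0.2500) → pose (-1.7506, 2.2677, -1.5000)
step 2: θ'=-0.2500 (R=0.4000) → pose (-1.4506, 1.9084, -0.2500)
step 3: θ'=-1.0000 (R=3.5000) → pose (-3.5298, 3.4085, -1.0000)
step 4: θ'=1.0000 (R=0.2500) → pose (-3.1091, 3.4085, 1.0000)
step 5: θ'=-0.2500 (R=-0.5000) → pose (-2.5647, 3.6229, -0.2500)
step 6: θ'=0.2500 (R=-2.0000) → pose (-3.5543, 3.6229, 0.2500)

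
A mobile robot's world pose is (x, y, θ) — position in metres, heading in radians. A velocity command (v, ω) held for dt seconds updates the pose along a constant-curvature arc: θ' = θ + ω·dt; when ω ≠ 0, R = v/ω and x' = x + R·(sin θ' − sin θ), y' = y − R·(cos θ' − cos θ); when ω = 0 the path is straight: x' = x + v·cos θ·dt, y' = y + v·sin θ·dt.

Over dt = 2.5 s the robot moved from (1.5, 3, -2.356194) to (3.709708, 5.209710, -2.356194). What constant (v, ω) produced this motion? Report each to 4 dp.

v = -1.2500, ω = 0.0000

Δθ = -2.356194 − -2.356194 = 0.000000
ω = Δθ/dt = 0.000000/2.5 = 0.0000
ω = 0 → v = (Δx·cos θ + Δy·sin θ)/dt = -1.2500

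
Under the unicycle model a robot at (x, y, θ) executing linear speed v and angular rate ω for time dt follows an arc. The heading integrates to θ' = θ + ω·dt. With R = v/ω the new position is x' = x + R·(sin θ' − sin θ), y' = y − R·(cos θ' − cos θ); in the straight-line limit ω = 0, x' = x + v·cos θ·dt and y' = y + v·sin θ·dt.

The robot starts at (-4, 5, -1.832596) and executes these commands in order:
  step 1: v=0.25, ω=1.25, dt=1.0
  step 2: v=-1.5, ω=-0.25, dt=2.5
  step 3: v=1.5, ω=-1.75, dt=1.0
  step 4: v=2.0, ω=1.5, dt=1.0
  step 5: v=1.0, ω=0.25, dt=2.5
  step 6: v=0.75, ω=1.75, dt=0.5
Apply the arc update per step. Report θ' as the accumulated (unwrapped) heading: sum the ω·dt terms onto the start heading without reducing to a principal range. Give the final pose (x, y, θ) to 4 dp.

(-6.5987, 2.6714, 0.0424)

step 1: θ'=-0.5826 (R=0.2000) → pose (-3.9169, 4.7812, -0.5826)
step 2: θ'=-1.2076 (R=6.0000) → pose (-6.2243, 7.6598, -1.2076)
step 3: θ'=-2.9576 (R=-0.8571) → pose (-6.8687, 6.5127, -2.9576)
step 4: θ'=-1.4576 (R=1.3333) → pose (-7.9495, 5.0512, -1.4576)
step 5: θ'=-0.8326 (R=4.0000) → pose (-6.9339, 2.8112, -0.8326)
step 6: θ'=0.0424 (R=0.4286) → pose (-6.5987, 2.6714, 0.0424)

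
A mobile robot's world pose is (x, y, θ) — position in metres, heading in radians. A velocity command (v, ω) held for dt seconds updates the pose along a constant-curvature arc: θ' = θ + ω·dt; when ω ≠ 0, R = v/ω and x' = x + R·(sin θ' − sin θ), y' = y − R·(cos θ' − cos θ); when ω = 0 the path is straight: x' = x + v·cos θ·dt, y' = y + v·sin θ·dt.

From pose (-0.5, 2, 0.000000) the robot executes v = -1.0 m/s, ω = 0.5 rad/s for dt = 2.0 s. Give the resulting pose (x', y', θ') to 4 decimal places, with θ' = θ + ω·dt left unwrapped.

(-2.1829, 1.0806, 1.0000)

θ' = 0.0000 + 0.5·2.0 = 1.0000
R = v/ω = -1.0/0.5 = -2.0000
x' = -0.5 + -2.0000·(sin 1.0000 − sin 0.0000) = -2.1829
y' = 2 − -2.0000·(cos 1.0000 − cos 0.0000) = 1.0806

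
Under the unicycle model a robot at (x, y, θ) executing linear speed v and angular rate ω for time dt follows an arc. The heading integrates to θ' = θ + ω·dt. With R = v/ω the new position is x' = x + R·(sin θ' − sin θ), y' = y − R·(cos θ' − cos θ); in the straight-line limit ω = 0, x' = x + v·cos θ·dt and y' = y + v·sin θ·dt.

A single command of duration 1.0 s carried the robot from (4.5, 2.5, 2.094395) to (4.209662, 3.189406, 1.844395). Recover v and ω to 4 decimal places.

v = 0.7500, ω = -0.2500

Δθ = 1.844395 − 2.094395 = -0.250000
ω = Δθ/dt = -0.250000/1.0 = -0.2500
R = −Δy/(cos θ' − cos θ) = -3.0000
v = R·ω = -3.0000·-0.2500 = 0.7500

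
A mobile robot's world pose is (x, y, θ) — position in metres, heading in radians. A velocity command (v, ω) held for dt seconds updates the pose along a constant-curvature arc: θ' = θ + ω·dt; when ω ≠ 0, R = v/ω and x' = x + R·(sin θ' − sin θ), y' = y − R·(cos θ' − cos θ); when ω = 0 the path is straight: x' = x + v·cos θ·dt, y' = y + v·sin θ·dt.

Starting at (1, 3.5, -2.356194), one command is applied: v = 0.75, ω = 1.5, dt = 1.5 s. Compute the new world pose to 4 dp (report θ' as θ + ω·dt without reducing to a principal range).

(1.3006, 2.6493, -0.1062)

θ' = -2.3562 + 1.5·1.5 = -0.1062
R = v/ω = 0.75/1.5 = 0.5000
x' = 1 + 0.5000·(sin -0.1062 − sin -2.3562) = 1.3006
y' = 3.5 − 0.5000·(cos -0.1062 − cos -2.3562) = 2.6493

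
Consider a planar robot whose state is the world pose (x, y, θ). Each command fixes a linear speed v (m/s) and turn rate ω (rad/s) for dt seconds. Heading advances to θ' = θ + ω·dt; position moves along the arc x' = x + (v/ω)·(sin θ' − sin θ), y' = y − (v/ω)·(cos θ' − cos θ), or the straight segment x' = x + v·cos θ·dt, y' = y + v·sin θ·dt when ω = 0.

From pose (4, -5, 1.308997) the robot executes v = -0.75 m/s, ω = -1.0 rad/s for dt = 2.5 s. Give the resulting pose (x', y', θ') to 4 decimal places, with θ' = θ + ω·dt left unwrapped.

(2.5790, -5.0839, -1.1910)

θ' = 1.3090 + -1.0·2.5 = -1.1910
R = v/ω = -0.75/-1.0 = 0.7500
x' = 4 + 0.7500·(sin -1.1910 − sin 1.3090) = 2.5790
y' = -5 − 0.7500·(cos -1.1910 − cos 1.3090) = -5.0839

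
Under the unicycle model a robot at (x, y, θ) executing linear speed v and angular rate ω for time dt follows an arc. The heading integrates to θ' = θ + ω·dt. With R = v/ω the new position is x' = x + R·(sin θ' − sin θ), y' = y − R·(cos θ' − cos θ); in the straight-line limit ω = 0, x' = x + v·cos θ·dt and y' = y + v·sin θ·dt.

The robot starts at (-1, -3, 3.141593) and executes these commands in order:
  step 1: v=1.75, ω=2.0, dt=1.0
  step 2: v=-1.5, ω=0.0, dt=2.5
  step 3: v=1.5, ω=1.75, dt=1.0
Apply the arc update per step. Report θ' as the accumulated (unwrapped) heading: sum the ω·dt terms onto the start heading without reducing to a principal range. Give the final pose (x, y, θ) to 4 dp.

(-2.0869, -1.1759, 6.8916)

step 1: θ'=5.1416 (R=0.8750) → pose (-1.7956, -4.2391, 5.1416)
step 2: θ'=5.1416 (straight) → pose (-3.3562, -0.8293, 5.1416)
step 3: θ'=6.8916 (R=0.8571) → pose (-2.0869, -1.1759, 6.8916)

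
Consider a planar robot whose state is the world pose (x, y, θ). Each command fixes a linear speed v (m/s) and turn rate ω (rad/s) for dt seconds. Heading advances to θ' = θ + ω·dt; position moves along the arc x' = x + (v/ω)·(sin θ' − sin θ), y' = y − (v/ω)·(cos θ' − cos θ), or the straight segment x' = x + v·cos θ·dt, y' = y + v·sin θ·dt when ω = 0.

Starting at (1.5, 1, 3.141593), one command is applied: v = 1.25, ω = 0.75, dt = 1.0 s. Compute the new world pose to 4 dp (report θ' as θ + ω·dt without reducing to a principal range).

θ' = 3.1416 + 0.75·1.0 = 3.8916
R = v/ω = 1.25/0.75 = 1.6667
x' = 1.5 + 1.6667·(sin 3.8916 − sin 3.1416) = 0.3639
y' = 1 − 1.6667·(cos 3.8916 − cos 3.1416) = 0.5528

(0.3639, 0.5528, 3.8916)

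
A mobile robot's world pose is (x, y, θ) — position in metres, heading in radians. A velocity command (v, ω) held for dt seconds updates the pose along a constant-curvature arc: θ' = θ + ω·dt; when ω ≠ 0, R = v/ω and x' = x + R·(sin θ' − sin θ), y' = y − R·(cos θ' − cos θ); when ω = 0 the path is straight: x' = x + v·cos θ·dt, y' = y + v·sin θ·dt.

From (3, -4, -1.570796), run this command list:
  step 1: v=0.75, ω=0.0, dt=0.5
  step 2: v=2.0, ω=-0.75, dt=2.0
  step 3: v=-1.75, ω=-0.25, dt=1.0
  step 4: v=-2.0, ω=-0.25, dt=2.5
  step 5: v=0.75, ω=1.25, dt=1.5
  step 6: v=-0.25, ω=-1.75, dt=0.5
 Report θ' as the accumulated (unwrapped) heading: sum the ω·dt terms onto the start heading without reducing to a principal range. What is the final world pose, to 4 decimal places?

(5.7400, -9.5089, -2.9458)

step 1: θ'=-1.5708 (straight) → pose (3.0000, -4.3750, -1.5708)
step 2: θ'=-3.0708 (R=-2.6667) → pose (0.5220, -7.0350, -3.0708)
step 3: θ'=-3.3208 (R=7.0000) → pose (2.2648, -7.1296, -3.3208)
step 4: θ'=-3.9458 (R=8.0000) → pose (6.6011, -9.4520, -3.9458)
step 5: θ'=-2.0708 (R=0.6000) → pose (5.6424, -9.5805, -2.0708)
step 6: θ'=-2.9458 (R=0.1429) → pose (5.7400, -9.5089, -2.9458)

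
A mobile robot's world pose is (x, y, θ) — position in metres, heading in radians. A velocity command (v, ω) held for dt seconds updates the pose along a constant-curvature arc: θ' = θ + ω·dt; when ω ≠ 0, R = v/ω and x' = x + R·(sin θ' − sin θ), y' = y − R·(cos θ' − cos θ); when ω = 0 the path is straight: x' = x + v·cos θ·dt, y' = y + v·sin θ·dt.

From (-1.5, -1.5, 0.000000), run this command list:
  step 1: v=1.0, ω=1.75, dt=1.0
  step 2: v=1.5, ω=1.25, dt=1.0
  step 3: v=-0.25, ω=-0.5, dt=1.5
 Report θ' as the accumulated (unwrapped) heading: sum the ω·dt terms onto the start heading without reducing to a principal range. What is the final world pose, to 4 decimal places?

(-1.6307, -0.0335, 2.2500)

step 1: θ'=1.7500 (R=0.5714) → pose (-0.9377, -0.8267, 1.7500)
step 2: θ'=3.0000 (R=1.2000) → pose (-1.9492, 0.1474, 3.0000)
step 3: θ'=2.2500 (R=0.5000) → pose (-1.6307, -0.0335, 2.2500)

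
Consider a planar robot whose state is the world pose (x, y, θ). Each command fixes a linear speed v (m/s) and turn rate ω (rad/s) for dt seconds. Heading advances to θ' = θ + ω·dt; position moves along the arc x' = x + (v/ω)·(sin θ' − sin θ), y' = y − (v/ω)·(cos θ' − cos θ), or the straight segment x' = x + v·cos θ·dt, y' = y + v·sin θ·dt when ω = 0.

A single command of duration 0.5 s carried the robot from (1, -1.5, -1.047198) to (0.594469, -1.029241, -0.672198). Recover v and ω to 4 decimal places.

v = -1.2500, ω = 0.7500

Δθ = -0.672198 − -1.047198 = 0.375000
ω = Δθ/dt = 0.375000/0.5 = 0.7500
R = −Δy/(cos θ' − cos θ) = -1.6667
v = R·ω = -1.6667·0.7500 = -1.2500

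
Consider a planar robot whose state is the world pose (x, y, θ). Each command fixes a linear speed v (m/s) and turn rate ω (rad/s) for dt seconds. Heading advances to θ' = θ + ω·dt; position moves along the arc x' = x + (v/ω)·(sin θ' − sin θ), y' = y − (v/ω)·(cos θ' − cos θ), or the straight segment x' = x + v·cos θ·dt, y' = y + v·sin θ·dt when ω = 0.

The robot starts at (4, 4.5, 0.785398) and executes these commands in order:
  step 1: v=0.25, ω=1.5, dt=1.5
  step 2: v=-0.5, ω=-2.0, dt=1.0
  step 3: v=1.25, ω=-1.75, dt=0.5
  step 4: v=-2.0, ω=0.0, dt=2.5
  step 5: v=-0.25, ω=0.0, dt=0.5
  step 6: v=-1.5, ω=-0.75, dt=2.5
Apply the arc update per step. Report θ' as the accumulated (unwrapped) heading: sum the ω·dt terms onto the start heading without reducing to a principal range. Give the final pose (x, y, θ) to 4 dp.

step 1: θ'=3.0354 (R=0.1667) → pose (3.8998, 4.7836, 3.0354)
step 2: θ'=1.0354 (R=0.2500) → pose (4.0883, 4.4074, 1.0354)
step 3: θ'=0.1604 (R=-0.7143) → pose (4.5886, 4.7481, 0.1604)
step 4: θ'=0.1604 (straight) → pose (-0.3472, 3.9496, 0.1604)
step 5: θ'=0.1604 (straight) → pose (-0.4706, 3.9296, 0.1604)
step 6: θ'=-1.7146 (R=2.0000) → pose (-2.7694, 6.1906, -1.7146)

(-2.7694, 6.1906, -1.7146)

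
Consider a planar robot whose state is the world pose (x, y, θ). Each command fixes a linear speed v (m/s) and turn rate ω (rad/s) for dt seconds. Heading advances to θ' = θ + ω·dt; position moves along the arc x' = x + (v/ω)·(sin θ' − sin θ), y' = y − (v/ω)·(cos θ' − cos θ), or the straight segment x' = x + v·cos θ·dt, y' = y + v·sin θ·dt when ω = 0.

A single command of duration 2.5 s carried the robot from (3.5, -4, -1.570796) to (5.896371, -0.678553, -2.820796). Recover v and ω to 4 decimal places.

v = -1.7500, ω = -0.5000

Δθ = -2.820796 − -1.570796 = -1.250000
ω = Δθ/dt = -1.250000/2.5 = -0.5000
R = −Δy/(cos θ' − cos θ) = 3.5000
v = R·ω = 3.5000·-0.5000 = -1.7500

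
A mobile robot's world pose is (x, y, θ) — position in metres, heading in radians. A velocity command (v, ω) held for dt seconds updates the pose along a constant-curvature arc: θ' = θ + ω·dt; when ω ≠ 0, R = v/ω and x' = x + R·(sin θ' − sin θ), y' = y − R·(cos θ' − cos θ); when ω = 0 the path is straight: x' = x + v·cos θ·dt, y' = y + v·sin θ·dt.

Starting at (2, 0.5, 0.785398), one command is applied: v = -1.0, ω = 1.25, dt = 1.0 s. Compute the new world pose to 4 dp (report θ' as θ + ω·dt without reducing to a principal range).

(1.8505, -0.4241, 2.0354)

θ' = 0.7854 + 1.25·1.0 = 2.0354
R = v/ω = -1.0/1.25 = -0.8000
x' = 2 + -0.8000·(sin 2.0354 − sin 0.7854) = 1.8505
y' = 0.5 − -0.8000·(cos 2.0354 − cos 0.7854) = -0.4241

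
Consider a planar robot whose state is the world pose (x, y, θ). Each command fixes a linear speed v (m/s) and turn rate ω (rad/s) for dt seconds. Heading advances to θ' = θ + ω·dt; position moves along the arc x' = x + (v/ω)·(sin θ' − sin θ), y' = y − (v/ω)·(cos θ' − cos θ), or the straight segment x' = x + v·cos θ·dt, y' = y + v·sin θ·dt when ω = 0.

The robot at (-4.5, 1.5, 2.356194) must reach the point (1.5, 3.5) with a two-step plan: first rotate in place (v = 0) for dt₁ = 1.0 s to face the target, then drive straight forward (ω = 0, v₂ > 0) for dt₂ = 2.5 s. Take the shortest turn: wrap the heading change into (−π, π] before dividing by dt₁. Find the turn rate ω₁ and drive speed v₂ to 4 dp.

heading to target = atan2(3.5−1.5, 1.5−-4.5) = 0.3218
Δθ = wrap(0.3218 − 2.3562) = -2.0344; ω₁ = Δθ/dt₁ = -2.0344
distance = √((1.5−-4.5)² + (3.5−1.5)²) = 6.3246; v₂ = distance/dt₂ = 2.5298

ω₁ = -2.0344, v₂ = 2.5298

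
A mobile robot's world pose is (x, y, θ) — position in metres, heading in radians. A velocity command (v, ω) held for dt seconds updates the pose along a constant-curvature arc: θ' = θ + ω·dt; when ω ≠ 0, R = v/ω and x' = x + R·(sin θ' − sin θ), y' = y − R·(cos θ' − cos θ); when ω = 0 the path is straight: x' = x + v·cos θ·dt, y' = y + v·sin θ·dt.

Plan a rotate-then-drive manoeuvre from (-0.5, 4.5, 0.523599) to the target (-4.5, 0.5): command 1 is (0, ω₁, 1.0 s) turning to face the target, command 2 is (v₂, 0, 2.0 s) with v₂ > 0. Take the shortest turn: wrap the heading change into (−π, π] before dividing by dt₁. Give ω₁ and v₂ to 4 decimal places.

heading to target = atan2(0.5−4.5, -4.5−-0.5) = -2.3562
Δθ = wrap(-2.3562 − 0.5236) = -2.8798; ω₁ = Δθ/dt₁ = -2.8798
distance = √((-4.5−-0.5)² + (0.5−4.5)²) = 5.6569; v₂ = distance/dt₂ = 2.8284

ω₁ = -2.8798, v₂ = 2.8284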